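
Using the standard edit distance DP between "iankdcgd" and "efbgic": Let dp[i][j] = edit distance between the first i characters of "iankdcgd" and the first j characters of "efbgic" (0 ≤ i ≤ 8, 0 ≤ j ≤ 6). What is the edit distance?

7

   ''  e  f  b  g  i  c
''  0  1  2  3  4  5  6
 i  1  1  2  3  4  4  5
 a  2  2  2  3  4  5  5
 n  3  3  3  3  4  5  6
 k  4  4  4  4  4  5  6
 d  5  5  5  5  5  5  6
 c  6  6  6  6  6  6  5
 g  7  7  7  7  6  7  6
 d  8  8  8  8  7  7  7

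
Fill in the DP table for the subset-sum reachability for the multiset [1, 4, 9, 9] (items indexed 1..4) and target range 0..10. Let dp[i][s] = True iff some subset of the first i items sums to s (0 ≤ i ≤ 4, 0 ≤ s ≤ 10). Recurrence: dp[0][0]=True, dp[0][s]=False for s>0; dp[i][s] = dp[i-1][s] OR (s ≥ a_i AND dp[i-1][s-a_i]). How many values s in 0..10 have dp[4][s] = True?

i\s   0   1   2   3   4   5   6   7   8   9  10
  0   T   F   F   F   F   F   F   F   F   F   F
  1   T   T   F   F   F   F   F   F   F   F   F
  2   T   T   F   F   T   T   F   F   F   F   F
  3   T   T   F   F   T   T   F   F   F   T   T
  4   T   T   F   F   T   T   F   F   F   T   T

6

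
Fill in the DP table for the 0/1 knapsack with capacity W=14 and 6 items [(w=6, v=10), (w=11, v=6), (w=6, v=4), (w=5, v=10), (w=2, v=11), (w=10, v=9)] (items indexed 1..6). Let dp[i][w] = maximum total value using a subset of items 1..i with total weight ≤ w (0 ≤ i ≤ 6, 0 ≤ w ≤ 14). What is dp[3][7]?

10

i\w   0   1   2   3   4   5   6   7   8   9  10  11  12  13  14
  0   0   0   0   0   0   0   0   0   0   0   0   0   0   0   0
  1   0   0   0   0   0   0  10  10  10  10  10  10  10  10  10
  2   0   0   0   0   0   0  10  10  10  10  10  10  10  10  10
  3   0   0   0   0   0   0  10  10  10  10  10  10  14  14  14
  4   0   0   0   0   0  10  10  10  10  10  10  20  20  20  20
  5   0   0  11  11  11  11  11  21  21  21  21  21  21  31  31
  6   0   0  11  11  11  11  11  21  21  21  21  21  21  31  31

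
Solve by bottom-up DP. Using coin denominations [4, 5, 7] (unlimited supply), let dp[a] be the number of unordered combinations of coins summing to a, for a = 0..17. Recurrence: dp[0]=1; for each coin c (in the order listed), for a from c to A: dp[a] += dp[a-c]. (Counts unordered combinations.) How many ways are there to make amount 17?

after  coin     0     1     2     3     4     5     6     7     8     9    10    11    12    13    14    15    16    17
          4     1     0     0     0     1     0     0     0     1     0     0     0     1     0     0     0     1     0
          5     1     0     0     0     1     1     0     0     1     1     1     0     1     1     1     1     1     1
          7     1     0     0     0     1     1     0     1     1     1     1     1     2     1     2     2     2     2

2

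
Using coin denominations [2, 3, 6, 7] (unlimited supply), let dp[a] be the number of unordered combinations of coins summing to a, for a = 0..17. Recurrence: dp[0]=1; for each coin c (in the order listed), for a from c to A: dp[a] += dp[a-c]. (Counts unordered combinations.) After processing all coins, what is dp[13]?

after  coin     0     1     2     3     4     5     6     7     8     9    10    11    12    13    14    15    16    17
          2     1     0     1     0     1     0     1     0     1     0     1     0     1     0     1     0     1     0
          3     1     0     1     1     1     1     2     1     2     2     2     2     3     2     3     3     3     3
          6     1     0     1     1     1     1     3     1     3     3     3     3     6     3     6     6     6     6
          7     1     0     1     1     1     1     3     2     3     4     4     4     7     6     8     9    10    10

6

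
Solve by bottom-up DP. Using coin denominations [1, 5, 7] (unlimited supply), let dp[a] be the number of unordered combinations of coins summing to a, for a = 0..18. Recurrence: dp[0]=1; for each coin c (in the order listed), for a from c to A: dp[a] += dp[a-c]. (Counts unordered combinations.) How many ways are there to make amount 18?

8

after  coin     0     1     2     3     4     5     6     7     8     9    10    11    12    13    14    15    16    17    18
          1     1     1     1     1     1     1     1     1     1     1     1     1     1     1     1     1     1     1     1
          5     1     1     1     1     1     2     2     2     2     2     3     3     3     3     3     4     4     4     4
          7     1     1     1     1     1     2     2     3     3     3     4     4     5     5     6     7     7     8     8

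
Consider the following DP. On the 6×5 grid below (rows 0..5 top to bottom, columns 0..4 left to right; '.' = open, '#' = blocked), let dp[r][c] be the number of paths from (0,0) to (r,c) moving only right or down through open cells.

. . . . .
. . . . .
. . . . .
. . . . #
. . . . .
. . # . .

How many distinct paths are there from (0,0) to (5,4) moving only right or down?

r\c   0   1   2   3   4
  0   1   1   1   1   1
  1   1   2   3   4   5
  2   1   3   6  10  15
  3   1   4  10  20   0
  4   1   5  15  35  35
  5   1   6   0  35  70

70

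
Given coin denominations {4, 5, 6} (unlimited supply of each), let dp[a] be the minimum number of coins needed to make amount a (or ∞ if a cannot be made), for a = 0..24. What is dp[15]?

 a  0  1  2  3  4  5  6  7  8  9 10 11 12 13 14 15 16 17 18 19 20 21 22 23 24
dp  0  -  -  -  1  1  1  -  2  2  2  2  2  3  3  3  3  3  3  4  4  4  4  4  4
(- denotes ∞ / unreachable)

3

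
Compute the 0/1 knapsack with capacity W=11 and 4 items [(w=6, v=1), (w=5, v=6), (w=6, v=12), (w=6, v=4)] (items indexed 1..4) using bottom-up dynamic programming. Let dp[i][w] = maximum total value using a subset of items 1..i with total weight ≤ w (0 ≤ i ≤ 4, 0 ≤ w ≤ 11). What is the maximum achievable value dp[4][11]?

18

i\w   0   1   2   3   4   5   6   7   8   9  10  11
  0   0   0   0   0   0   0   0   0   0   0   0   0
  1   0   0   0   0   0   0   1   1   1   1   1   1
  2   0   0   0   0   0   6   6   6   6   6   6   7
  3   0   0   0   0   0   6  12  12  12  12  12  18
  4   0   0   0   0   0   6  12  12  12  12  12  18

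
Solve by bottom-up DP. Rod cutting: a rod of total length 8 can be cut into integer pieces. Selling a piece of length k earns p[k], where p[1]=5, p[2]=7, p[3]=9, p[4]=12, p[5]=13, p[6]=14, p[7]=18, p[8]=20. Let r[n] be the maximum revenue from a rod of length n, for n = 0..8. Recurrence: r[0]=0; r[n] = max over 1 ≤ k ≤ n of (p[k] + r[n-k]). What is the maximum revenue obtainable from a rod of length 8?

40

   n    0    1    2    3    4    5    6    7    8
r[n]    0    5   10   15   20   25   30   35   40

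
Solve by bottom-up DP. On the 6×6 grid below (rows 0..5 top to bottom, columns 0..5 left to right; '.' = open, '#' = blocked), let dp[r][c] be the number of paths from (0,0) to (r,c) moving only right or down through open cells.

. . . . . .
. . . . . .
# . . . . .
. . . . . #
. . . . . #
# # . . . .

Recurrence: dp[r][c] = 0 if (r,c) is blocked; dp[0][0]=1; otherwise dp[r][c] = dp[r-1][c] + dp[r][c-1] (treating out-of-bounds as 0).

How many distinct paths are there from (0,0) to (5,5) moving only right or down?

r\c   0   1   2   3   4   5
  0   1   1   1   1   1   1
  1   1   2   3   4   5   6
  2   0   2   5   9  14  20
  3   0   2   7  16  30   0
  4   0   2   9  25  55   0
  5   0   0   9  34  89  89

89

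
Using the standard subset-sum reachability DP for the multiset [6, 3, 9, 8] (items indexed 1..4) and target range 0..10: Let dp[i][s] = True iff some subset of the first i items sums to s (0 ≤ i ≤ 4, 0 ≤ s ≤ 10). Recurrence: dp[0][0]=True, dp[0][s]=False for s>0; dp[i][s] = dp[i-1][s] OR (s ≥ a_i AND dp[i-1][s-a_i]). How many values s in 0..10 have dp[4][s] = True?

5

i\s   0   1   2   3   4   5   6   7   8   9  10
  0   T   F   F   F   F   F   F   F   F   F   F
  1   T   F   F   F   F   F   T   F   F   F   F
  2   T   F   F   T   F   F   T   F   F   T   F
  3   T   F   F   T   F   F   T   F   F   T   F
  4   T   F   F   T   F   F   T   F   T   T   F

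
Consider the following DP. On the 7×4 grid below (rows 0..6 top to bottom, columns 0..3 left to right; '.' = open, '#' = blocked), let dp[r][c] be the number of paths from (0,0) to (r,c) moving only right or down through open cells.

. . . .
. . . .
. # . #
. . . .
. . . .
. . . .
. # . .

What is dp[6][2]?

9

r\c   0   1   2   3
  0   1   1   1   1
  1   1   2   3   4
  2   1   0   3   0
  3   1   1   4   4
  4   1   2   6  10
  5   1   3   9  19
  6   1   0   9  28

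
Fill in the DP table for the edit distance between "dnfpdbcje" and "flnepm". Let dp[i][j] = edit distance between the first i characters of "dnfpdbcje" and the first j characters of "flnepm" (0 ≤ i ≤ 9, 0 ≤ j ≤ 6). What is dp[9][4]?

   ''  f  l  n  e  p  m
''  0  1  2  3  4  5  6
 d  1  1  2  3  4  5  6
 n  2  2  2  2  3  4  5
 f  3  2  3  3  3  4  5
 p  4  3  3  4  4  3  4
 d  5  4  4  4  5  4  4
 b  6  5  5  5  5  5  5
 c  7  6  6  6  6  6  6
 j  8  7  7  7  7  7  7
 e  9  8  8  8  7  8  8

7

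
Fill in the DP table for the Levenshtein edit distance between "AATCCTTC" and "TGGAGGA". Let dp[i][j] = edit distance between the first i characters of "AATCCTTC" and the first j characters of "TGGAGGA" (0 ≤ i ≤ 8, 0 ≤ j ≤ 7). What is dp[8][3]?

   ''  T  G  G  A  G  G  A
''  0  1  2  3  4  5  6  7
 A  1  1  2  3  3  4  5  6
 A  2  2  2  3  3  4  5  5
 T  3  2  3  3  4  4  5  6
 C  4  3  3  4  4  5  5  6
 C  5  4  4  4  5  5  6  6
 T  6  5  5  5  5  6  6  7
 T  7  6  6  6  6  6  7  7
 C  8  7  7  7  7  7  7  8

7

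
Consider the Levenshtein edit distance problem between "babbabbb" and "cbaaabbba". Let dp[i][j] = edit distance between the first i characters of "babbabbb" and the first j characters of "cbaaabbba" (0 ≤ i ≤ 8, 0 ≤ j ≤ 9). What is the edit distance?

   ''  c  b  a  a  a  b  b  b  a
''  0  1  2  3  4  5  6  7  8  9
 b  1  1  1  2  3  4  5  6  7  8
 a  2  2  2  1  2  3  4  5  6  7
 b  3  3  2  2  2  3  3  4  5  6
 b  4  4  3  3  3  3  3  3  4  5
 a  5  5  4  3  3  3  4  4  4  4
 b  6  6  5  4  4  4  3  4  4  5
 b  7  7  6  5  5  5  4  3  4  5
 b  8  8  7  6  6  6  5  4  3  4

4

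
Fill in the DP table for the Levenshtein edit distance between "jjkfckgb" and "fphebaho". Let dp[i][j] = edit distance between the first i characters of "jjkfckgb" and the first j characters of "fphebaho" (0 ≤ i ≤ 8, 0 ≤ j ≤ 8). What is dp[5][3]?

5

   ''  f  p  h  e  b  a  h  o
''  0  1  2  3  4  5  6  7  8
 j  1  1  2  3  4  5  6  7  8
 j  2  2  2  3  4  5  6  7  8
 k  3  3  3  3  4  5  6  7  8
 f  4  3  4  4  4  5  6  7  8
 c  5  4  4  5  5  5  6  7  8
 k  6  5  5  5  6  6  6  7  8
 g  7  6  6  6  6  7  7  7  8
 b  8  7  7  7  7  6  7  8  8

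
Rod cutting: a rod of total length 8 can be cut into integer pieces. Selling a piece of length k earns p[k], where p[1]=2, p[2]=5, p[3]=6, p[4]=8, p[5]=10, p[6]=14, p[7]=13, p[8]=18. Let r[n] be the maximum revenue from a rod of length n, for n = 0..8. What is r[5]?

   n    0    1    2    3    4    5    6    7    8
r[n]    0    2    5    7   10   12   15   17   20

12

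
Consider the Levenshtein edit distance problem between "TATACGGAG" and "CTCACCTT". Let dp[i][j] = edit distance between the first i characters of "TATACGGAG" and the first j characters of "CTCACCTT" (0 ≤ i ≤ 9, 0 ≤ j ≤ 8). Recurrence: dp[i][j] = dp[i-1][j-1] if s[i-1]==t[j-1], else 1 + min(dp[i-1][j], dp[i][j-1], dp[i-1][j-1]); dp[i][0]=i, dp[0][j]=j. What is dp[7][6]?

5

   ''  C  T  C  A  C  C  T  T
''  0  1  2  3  4  5  6  7  8
 T  1  1  1  2  3  4  5  6  7
 A  2  2  2  2  2  3  4  5  6
 T  3  3  2  3  3  3  4  4  5
 A  4  4  3  3  3  4  4  5  5
 C  5  4  4  3  4  3  4  5  6
 G  6  5  5  4  4  4  4  5  6
 G  7  6  6  5  5  5  5  5  6
 A  8  7  7  6  5  6  6  6  6
 G  9  8  8  7  6  6  7  7  7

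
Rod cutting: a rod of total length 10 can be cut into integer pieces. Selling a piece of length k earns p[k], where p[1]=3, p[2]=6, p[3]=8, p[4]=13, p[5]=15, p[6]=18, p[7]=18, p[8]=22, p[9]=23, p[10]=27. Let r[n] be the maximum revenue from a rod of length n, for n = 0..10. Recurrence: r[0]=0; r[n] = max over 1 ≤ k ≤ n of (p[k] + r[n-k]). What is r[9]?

29

   n    0    1    2    3    4    5    6    7    8    9   10
r[n]    0    3    6    9   13   16   19   22   26   29   32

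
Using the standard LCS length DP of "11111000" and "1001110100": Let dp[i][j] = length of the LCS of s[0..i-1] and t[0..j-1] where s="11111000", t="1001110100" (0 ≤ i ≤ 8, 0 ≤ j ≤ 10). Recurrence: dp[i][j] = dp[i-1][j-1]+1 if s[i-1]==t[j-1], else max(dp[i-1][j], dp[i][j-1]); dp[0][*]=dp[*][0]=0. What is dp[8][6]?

4

   ''  1  0  0  1  1  1  0  1  0  0
''  0  0  0  0  0  0  0  0  0  0  0
 1  0  1  1  1  1  1  1  1  1  1  1
 1  0  1  1  1  2  2  2  2  2  2  2
 1  0  1  1  1  2  3  3  3  3  3  3
 1  0  1  1  1  2  3  4  4  4  4  4
 1  0  1  1  1  2  3  4  4  5  5  5
 0  0  1  2  2  2  3  4  5  5  6  6
 0  0  1  2  3  3  3  4  5  5  6  7
 0  0  1  2  3  3  3  4  5  5  6  7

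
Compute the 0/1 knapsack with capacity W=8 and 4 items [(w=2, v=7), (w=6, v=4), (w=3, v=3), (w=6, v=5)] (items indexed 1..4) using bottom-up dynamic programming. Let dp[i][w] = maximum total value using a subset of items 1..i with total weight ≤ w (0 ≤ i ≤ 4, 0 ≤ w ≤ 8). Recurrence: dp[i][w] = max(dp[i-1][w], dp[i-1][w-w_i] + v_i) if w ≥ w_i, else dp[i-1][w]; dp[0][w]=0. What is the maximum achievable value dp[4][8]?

12

i\w   0   1   2   3   4   5   6   7   8
  0   0   0   0   0   0   0   0   0   0
  1   0   0   7   7   7   7   7   7   7
  2   0   0   7   7   7   7   7   7  11
  3   0   0   7   7   7  10  10  10  11
  4   0   0   7   7   7  10  10  10  12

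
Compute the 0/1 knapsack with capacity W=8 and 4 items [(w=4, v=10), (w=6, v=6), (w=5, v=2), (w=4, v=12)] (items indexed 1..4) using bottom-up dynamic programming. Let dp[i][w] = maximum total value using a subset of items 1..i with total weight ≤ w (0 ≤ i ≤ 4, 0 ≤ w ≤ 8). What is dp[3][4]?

10

i\w   0   1   2   3   4   5   6   7   8
  0   0   0   0   0   0   0   0   0   0
  1   0   0   0   0  10  10  10  10  10
  2   0   0   0   0  10  10  10  10  10
  3   0   0   0   0  10  10  10  10  10
  4   0   0   0   0  12  12  12  12  22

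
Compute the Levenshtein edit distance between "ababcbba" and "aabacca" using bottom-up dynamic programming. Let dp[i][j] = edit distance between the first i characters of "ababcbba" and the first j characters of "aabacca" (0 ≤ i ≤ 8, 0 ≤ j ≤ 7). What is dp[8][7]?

4

   ''  a  a  b  a  c  c  a
''  0  1  2  3  4  5  6  7
 a  1  0  1  2  3  4  5  6
 b  2  1  1  1  2  3  4  5
 a  3  2  1  2  1  2  3  4
 b  4  3  2  1  2  2  3  4
 c  5  4  3  2  2  2  2  3
 b  6  5  4  3  3  3  3  3
 b  7  6  5  4  4  4  4  4
 a  8  7  6  5  4  5  5  4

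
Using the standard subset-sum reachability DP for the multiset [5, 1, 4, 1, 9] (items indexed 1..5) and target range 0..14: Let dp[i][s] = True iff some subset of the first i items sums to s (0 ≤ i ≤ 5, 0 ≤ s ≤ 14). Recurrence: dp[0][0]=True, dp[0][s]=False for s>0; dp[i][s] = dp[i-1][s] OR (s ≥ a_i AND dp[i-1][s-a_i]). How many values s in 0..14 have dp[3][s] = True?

i\s   0   1   2   3   4   5   6   7   8   9  10  11  12  13  14
  0   T   F   F   F   F   F   F   F   F   F   F   F   F   F   F
  1   T   F   F   F   F   T   F   F   F   F   F   F   F   F   F
  2   T   T   F   F   F   T   T   F   F   F   F   F   F   F   F
  3   T   T   F   F   T   T   T   F   F   T   T   F   F   F   F
  4   T   T   T   F   T   T   T   T   F   T   T   T   F   F   F
  5   T   T   T   F   T   T   T   T   F   T   T   T   F   T   T

7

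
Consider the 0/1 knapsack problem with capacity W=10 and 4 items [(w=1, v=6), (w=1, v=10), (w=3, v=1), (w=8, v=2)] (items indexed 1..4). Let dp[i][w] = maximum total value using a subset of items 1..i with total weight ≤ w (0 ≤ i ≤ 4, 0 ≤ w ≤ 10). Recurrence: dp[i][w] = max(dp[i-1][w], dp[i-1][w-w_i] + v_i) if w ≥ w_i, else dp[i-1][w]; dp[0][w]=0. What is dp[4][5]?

i\w   0   1   2   3   4   5   6   7   8   9  10
  0   0   0   0   0   0   0   0   0   0   0   0
  1   0   6   6   6   6   6   6   6   6   6   6
  2   0  10  16  16  16  16  16  16  16  16  16
  3   0  10  16  16  16  17  17  17  17  17  17
  4   0  10  16  16  16  17  17  17  17  17  18

17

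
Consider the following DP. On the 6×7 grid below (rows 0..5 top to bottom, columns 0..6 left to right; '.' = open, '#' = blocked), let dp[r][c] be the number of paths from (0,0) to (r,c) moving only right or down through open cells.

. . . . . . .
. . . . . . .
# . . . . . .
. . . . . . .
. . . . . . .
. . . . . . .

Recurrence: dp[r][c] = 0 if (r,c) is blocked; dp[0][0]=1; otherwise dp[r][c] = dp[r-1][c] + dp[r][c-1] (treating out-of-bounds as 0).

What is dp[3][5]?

50

r\c   0   1   2   3   4   5   6
  0   1   1   1   1   1   1   1
  1   1   2   3   4   5   6   7
  2   0   2   5   9  14  20  27
  3   0   2   7  16  30  50  77
  4   0   2   9  25  55 105 182
  5   0   2  11  36  91 196 378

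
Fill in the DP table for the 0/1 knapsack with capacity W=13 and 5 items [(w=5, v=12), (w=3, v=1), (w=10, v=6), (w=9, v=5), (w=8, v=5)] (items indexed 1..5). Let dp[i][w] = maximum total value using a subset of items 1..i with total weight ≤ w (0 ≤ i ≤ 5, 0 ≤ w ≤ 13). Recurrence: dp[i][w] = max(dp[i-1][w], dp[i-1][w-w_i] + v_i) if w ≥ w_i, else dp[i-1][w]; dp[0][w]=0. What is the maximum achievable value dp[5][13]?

17

i\w   0   1   2   3   4   5   6   7   8   9  10  11  12  13
  0   0   0   0   0   0   0   0   0   0   0   0   0   0   0
  1   0   0   0   0   0  12  12  12  12  12  12  12  12  12
  2   0   0   0   1   1  12  12  12  13  13  13  13  13  13
  3   0   0   0   1   1  12  12  12  13  13  13  13  13  13
  4   0   0   0   1   1  12  12  12  13  13  13  13  13  13
  5   0   0   0   1   1  12  12  12  13  13  13  13  13  17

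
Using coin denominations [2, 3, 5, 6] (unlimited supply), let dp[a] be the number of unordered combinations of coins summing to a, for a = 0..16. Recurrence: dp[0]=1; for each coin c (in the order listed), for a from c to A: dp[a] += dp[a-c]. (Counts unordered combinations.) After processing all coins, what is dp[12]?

8

after  coin     0     1     2     3     4     5     6     7     8     9    10    11    12    13    14    15    16
          2     1     0     1     0     1     0     1     0     1     0     1     0     1     0     1     0     1
          3     1     0     1     1     1     1     2     1     2     2     2     2     3     2     3     3     3
          5     1     0     1     1     1     2     2     2     3     3     4     4     5     5     6     7     7
          6     1     0     1     1     1     2     3     2     4     4     5     6     8     7    10    11    12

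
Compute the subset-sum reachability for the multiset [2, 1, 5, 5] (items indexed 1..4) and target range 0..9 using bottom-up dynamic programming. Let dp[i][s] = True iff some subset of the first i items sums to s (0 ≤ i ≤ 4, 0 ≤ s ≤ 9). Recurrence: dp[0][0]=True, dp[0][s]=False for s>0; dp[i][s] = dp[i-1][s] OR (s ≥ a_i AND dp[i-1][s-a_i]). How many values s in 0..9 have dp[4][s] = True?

i\s   0   1   2   3   4   5   6   7   8   9
  0   T   F   F   F   F   F   F   F   F   F
  1   T   F   T   F   F   F   F   F   F   F
  2   T   T   T   T   F   F   F   F   F   F
  3   T   T   T   T   F   T   T   T   T   F
  4   T   T   T   T   F   T   T   T   T   F

8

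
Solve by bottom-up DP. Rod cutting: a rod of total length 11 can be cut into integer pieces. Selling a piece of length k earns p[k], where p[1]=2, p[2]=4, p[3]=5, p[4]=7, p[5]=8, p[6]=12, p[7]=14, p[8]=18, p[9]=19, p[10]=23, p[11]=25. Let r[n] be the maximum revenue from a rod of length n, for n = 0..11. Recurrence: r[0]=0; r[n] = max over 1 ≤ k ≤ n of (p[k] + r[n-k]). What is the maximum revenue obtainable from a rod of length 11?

   n    0    1    2    3    4    5    6    7    8    9   10   11
r[n]    0    2    4    6    8   10   12   14   18   20   23   25

25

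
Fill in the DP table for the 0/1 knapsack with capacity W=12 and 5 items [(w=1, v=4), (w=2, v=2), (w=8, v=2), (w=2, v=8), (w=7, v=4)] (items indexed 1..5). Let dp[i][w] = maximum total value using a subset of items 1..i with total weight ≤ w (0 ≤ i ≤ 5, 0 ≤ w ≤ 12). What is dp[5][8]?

14

i\w   0   1   2   3   4   5   6   7   8   9  10  11  12
  0   0   0   0   0   0   0   0   0   0   0   0   0   0
  1   0   4   4   4   4   4   4   4   4   4   4   4   4
  2   0   4   4   6   6   6   6   6   6   6   6   6   6
  3   0   4   4   6   6   6   6   6   6   6   6   8   8
  4   0   4   8  12  12  14  14  14  14  14  14  14  14
  5   0   4   8  12  12  14  14  14  14  14  16  16  18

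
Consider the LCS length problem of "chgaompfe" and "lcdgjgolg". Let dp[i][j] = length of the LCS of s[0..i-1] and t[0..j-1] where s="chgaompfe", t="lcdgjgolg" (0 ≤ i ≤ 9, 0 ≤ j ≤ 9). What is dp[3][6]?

   ''  l  c  d  g  j  g  o  l  g
''  0  0  0  0  0  0  0  0  0  0
 c  0  0  1  1  1  1  1  1  1  1
 h  0  0  1  1  1  1  1  1  1  1
 g  0  0  1  1  2  2  2  2  2  2
 a  0  0  1  1  2  2  2  2  2  2
 o  0  0  1  1  2  2  2  3  3  3
 m  0  0  1  1  2  2  2  3  3  3
 p  0  0  1  1  2  2  2  3  3  3
 f  0  0  1  1  2  2  2  3  3  3
 e  0  0  1  1  2  2  2  3  3  3

2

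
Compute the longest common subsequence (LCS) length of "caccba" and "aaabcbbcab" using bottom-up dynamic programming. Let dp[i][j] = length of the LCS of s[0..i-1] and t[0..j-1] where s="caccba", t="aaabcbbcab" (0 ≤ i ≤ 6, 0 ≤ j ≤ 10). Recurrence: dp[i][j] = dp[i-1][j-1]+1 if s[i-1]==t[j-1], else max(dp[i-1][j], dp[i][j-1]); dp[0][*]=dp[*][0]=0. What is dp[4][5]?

2

   ''  a  a  a  b  c  b  b  c  a  b
''  0  0  0  0  0  0  0  0  0  0  0
 c  0  0  0  0  0  1  1  1  1  1  1
 a  0  1  1  1  1  1  1  1  1  2  2
 c  0  1  1  1  1  2  2  2  2  2  2
 c  0  1  1  1  1  2  2  2  3  3  3
 b  0  1  1  1  2  2  3  3  3  3  4
 a  0  1  2  2  2  2  3  3  3  4  4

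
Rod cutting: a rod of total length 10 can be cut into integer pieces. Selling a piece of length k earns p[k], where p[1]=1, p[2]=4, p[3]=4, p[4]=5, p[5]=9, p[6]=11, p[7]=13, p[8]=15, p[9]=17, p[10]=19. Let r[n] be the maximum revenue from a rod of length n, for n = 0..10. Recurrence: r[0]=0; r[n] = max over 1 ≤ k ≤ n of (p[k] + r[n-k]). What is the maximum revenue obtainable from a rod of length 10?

20

   n    0    1    2    3    4    5    6    7    8    9   10
r[n]    0    1    4    5    8    9   12   13   16   17   20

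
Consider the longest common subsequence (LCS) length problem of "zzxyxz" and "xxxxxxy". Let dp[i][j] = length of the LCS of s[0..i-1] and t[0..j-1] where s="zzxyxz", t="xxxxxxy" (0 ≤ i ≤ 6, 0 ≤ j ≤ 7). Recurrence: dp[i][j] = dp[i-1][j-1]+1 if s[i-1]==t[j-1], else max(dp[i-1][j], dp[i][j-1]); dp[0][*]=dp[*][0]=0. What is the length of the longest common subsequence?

2

   ''  x  x  x  x  x  x  y
''  0  0  0  0  0  0  0  0
 z  0  0  0  0  0  0  0  0
 z  0  0  0  0  0  0  0  0
 x  0  1  1  1  1  1  1  1
 y  0  1  1  1  1  1  1  2
 x  0  1  2  2  2  2  2  2
 z  0  1  2  2  2  2  2  2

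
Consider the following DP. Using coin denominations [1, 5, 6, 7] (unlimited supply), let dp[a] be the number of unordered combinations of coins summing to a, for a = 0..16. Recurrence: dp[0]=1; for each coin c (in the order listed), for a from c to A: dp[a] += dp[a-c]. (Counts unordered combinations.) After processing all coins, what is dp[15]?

11

after  coin     0     1     2     3     4     5     6     7     8     9    10    11    12    13    14    15    16
          1     1     1     1     1     1     1     1     1     1     1     1     1     1     1     1     1     1
          5     1     1     1     1     1     2     2     2     2     2     3     3     3     3     3     4     4
          6     1     1     1     1     1     2     3     3     3     3     4     5     6     6     6     7     8
          7     1     1     1     1     1     2     3     4     4     4     5     6     8     9    10    11    12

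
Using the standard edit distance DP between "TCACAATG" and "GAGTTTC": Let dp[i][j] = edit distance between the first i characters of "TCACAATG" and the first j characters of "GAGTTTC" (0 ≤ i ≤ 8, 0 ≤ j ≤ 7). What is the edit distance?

   ''  G  A  G  T  T  T  C
''  0  1  2  3  4  5  6  7
 T  1  1  2  3  3  4  5  6
 C  2  2  2  3  4  4  5  5
 A  3  3  2  3  4  5  5  6
 C  4  4  3  3  4  5  6  5
 A  5  5  4  4  4  5  6  6
 A  6  6  5  5  5  5  6  7
 T  7  7  6  6  5  5  5  6
 G  8  7  7  6  6  6  6  6

6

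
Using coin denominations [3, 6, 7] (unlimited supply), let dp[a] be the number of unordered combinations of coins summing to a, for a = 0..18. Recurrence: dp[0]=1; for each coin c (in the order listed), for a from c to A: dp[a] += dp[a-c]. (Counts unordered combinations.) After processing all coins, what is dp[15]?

3

after  coin     0     1     2     3     4     5     6     7     8     9    10    11    12    13    14    15    16    17    18
          3     1     0     0     1     0     0     1     0     0     1     0     0     1     0     0     1     0     0     1
          6     1     0     0     1     0     0     2     0     0     2     0     0     3     0     0     3     0     0     4
          7     1     0     0     1     0     0     2     1     0     2     1     0     3     2     1     3     2     1     4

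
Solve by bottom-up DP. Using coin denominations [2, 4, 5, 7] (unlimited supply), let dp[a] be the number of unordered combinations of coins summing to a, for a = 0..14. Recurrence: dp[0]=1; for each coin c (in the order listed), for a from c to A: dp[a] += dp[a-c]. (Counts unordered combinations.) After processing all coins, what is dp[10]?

after  coin     0     1     2     3     4     5     6     7     8     9    10    11    12    13    14
          2     1     0     1     0     1     0     1     0     1     0     1     0     1     0     1
          4     1     0     1     0     2     0     2     0     3     0     3     0     4     0     4
          5     1     0     1     0     2     1     2     1     3     2     4     2     5     3     6
          7     1     0     1     0     2     1     2     2     3     3     4     4     6     5     8

4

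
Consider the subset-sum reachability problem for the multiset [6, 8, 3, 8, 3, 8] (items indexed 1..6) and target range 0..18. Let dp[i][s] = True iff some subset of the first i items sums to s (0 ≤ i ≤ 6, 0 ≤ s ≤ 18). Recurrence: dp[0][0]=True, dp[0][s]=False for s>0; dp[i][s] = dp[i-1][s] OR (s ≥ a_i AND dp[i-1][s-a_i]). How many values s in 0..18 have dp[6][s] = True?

i\s   0   1   2   3   4   5   6   7   8   9  10  11  12  13  14  15  16  17  18
  0   T   F   F   F   F   F   F   F   F   F   F   F   F   F   F   F   F   F   F
  1   T   F   F   F   F   F   T   F   F   F   F   F   F   F   F   F   F   F   F
  2   T   F   F   F   F   F   T   F   T   F   F   F   F   F   T   F   F   F   F
  3   T   F   F   T   F   F   T   F   T   T   F   T   F   F   T   F   F   T   F
  4   T   F   F   T   F   F   T   F   T   T   F   T   F   F   T   F   T   T   F
  5   T   F   F   T   F   F   T   F   T   T   F   T   T   F   T   F   T   T   F
  6   T   F   F   T   F   F   T   F   T   T   F   T   T   F   T   F   T   T   F

10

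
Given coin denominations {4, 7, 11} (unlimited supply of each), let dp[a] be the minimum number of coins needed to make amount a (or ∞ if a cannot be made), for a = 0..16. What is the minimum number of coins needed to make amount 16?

 a  0  1  2  3  4  5  6  7  8  9 10 11 12 13 14 15 16
dp  0  -  -  -  1  -  -  1  2  -  -  1  3  -  2  2  4
(- denotes ∞ / unreachable)

4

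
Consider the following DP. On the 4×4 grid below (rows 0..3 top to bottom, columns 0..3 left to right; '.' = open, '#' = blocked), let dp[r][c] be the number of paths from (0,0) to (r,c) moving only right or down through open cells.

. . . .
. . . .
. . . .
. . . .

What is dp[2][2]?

6

r\c   0   1   2   3
  0   1   1   1   1
  1   1   2   3   4
  2   1   3   6  10
  3   1   4  10  20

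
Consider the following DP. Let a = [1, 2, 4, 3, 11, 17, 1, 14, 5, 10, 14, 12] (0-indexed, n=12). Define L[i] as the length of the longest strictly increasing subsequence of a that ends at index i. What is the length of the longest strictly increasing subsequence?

   i    0    1    2    3    4    5    6    7    8    9   10   11
a[i]    1    2    4    3   11   17    1   14    5   10   14   12
L[i]    1    2    3    3    4    5    1    5    4    5    6    6

6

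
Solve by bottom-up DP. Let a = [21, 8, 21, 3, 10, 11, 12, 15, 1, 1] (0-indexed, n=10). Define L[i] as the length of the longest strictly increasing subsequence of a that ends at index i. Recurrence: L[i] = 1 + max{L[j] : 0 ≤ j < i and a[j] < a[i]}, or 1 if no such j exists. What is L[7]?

5

   i    0    1    2    3    4    5    6    7    8    9
a[i]   21    8   21    3   10   11   12   15    1    1
L[i]    1    1    2    1    2    3    4    5    1    1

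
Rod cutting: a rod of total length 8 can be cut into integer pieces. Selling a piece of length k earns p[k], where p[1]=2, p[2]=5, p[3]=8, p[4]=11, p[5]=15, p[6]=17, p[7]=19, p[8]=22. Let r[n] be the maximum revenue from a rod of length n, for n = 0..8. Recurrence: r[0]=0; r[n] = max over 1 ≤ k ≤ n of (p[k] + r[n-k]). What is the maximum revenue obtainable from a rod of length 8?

   n    0    1    2    3    4    5    6    7    8
r[n]    0    2    5    8   11   15   17   20   23

23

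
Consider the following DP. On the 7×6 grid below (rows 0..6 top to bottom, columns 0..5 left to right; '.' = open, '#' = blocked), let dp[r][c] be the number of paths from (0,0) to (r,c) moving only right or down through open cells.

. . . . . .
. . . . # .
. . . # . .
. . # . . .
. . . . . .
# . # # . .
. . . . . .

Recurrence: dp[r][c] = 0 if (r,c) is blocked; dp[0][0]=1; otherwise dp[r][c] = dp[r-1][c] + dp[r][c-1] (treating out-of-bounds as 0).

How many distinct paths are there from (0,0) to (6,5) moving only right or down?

21

r\c   0   1   2   3   4   5
  0   1   1   1   1   1   1
  1   1   2   3   4   0   1
  2   1   3   6   0   0   1
  3   1   4   0   0   0   1
  4   1   5   5   5   5   6
  5   0   5   0   0   5  11
  6   0   5   5   5  10  21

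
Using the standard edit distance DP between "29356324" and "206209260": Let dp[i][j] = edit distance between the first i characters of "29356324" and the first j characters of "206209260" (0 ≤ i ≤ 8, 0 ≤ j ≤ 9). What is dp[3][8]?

6

   ''  2  0  6  2  0  9  2  6  0
''  0  1  2  3  4  5  6  7  8  9
 2  1  0  1  2  3  4  5  6  7  8
 9  2  1  1  2  3  4  4  5  6  7
 3  3  2  2  2  3  4  5  5  6  7
 5  4  3  3  3  3  4  5  6  6  7
 6  5  4  4  3  4  4  5  6  6  7
 3  6  5  5  4  4  5  5  6  7  7
 2  7  6  6  5  4  5  6  5  6  7
 4  8  7  7  6  5  5  6  6  6  7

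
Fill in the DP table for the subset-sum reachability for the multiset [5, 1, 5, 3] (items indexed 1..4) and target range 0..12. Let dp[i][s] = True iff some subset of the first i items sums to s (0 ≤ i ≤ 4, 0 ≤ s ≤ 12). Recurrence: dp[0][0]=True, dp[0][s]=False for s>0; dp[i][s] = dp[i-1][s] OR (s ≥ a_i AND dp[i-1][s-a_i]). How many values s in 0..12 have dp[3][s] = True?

i\s   0   1   2   3   4   5   6   7   8   9  10  11  12
  0   T   F   F   F   F   F   F   F   F   F   F   F   F
  1   T   F   F   F   F   T   F   F   F   F   F   F   F
  2   T   T   F   F   F   T   T   F   F   F   F   F   F
  3   T   T   F   F   F   T   T   F   F   F   T   T   F
  4   T   T   F   T   T   T   T   F   T   T   T   T   F

6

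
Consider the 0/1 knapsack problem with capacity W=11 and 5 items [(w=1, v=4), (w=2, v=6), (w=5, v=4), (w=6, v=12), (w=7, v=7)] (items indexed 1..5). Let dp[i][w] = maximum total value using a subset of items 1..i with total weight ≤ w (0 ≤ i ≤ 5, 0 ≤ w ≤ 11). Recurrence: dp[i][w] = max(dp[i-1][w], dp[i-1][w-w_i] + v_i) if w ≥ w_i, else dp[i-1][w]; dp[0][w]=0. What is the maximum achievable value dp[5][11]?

22

i\w   0   1   2   3   4   5   6   7   8   9  10  11
  0   0   0   0   0   0   0   0   0   0   0   0   0
  1   0   4   4   4   4   4   4   4   4   4   4   4
  2   0   4   6  10  10  10  10  10  10  10  10  10
  3   0   4   6  10  10  10  10  10  14  14  14  14
  4   0   4   6  10  10  10  12  16  18  22  22  22
  5   0   4   6  10  10  10  12  16  18  22  22  22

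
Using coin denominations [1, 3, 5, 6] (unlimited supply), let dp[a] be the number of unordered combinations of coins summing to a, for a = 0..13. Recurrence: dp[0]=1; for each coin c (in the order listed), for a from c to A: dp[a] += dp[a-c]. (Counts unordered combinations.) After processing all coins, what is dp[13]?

15

after  coin     0     1     2     3     4     5     6     7     8     9    10    11    12    13
          1     1     1     1     1     1     1     1     1     1     1     1     1     1     1
          3     1     1     1     2     2     2     3     3     3     4     4     4     5     5
          5     1     1     1     2     2     3     4     4     5     6     7     8     9    10
          6     1     1     1     2     2     3     5     5     6     8     9    11    14    15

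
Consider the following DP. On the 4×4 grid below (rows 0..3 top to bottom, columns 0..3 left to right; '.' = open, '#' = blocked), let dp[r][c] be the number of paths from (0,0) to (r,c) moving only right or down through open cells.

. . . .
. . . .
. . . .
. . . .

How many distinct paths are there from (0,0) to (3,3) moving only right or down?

r\c   0   1   2   3
  0   1   1   1   1
  1   1   2   3   4
  2   1   3   6  10
  3   1   4  10  20

20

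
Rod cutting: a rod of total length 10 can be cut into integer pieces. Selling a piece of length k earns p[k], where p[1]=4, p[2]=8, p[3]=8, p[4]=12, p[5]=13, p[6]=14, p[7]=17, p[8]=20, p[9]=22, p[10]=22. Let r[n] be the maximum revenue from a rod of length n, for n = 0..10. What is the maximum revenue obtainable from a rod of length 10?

40

   n    0    1    2    3    4    5    6    7    8    9   10
r[n]    0    4    8   12   16   20   24   28   32   36   40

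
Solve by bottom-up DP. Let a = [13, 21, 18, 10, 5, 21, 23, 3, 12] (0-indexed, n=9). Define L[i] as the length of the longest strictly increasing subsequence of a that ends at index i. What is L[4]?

1

   i    0    1    2    3    4    5    6    7    8
a[i]   13   21   18   10    5   21   23    3   12
L[i]    1    2    2    1    1    3    4    1    2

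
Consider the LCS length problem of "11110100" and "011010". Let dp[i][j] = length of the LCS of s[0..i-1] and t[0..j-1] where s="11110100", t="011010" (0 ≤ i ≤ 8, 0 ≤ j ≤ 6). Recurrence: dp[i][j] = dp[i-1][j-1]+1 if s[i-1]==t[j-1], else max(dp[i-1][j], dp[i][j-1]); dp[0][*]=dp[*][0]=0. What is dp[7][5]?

   ''  0  1  1  0  1  0
''  0  0  0  0  0  0  0
 1  0  0  1  1  1  1  1
 1  0  0  1  2  2  2  2
 1  0  0  1  2  2  3  3
 1  0  0  1  2  2  3  3
 0  0  1  1  2  3  3  4
 1  0  1  2  2  3  4  4
 0  0  1  2  2  3  4  5
 0  0  1  2  2  3  4  5

4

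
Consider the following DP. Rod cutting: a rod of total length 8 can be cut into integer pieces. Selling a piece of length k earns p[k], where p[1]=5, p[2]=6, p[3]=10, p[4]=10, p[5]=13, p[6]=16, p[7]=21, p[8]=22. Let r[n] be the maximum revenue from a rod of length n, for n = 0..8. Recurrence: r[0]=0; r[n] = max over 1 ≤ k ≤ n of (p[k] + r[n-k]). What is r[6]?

30

   n    0    1    2    3    4    5    6    7    8
r[n]    0    5   10   15   20   25   30   35   40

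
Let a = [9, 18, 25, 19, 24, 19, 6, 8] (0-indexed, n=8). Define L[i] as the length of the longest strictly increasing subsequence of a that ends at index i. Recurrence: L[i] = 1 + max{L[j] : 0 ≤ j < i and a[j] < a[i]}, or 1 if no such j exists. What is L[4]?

4

   i    0    1    2    3    4    5    6    7
a[i]    9   18   25   19   24   19    6    8
L[i]    1    2    3    3    4    3    1    2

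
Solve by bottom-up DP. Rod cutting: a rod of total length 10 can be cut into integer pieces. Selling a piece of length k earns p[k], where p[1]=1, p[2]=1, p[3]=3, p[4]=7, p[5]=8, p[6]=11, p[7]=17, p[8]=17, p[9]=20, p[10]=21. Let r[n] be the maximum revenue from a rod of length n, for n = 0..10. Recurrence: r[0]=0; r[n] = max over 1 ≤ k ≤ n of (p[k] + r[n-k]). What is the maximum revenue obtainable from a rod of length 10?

   n    0    1    2    3    4    5    6    7    8    9   10
r[n]    0    1    2    3    7    8   11   17   18   20   21

21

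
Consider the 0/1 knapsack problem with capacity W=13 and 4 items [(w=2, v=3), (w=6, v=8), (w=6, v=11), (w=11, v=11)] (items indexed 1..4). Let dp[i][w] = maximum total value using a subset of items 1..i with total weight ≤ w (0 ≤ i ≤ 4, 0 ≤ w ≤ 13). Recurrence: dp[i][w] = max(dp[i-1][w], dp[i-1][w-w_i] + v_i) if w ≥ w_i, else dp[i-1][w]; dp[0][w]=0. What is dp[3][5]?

3

i\w   0   1   2   3   4   5   6   7   8   9  10  11  12  13
  0   0   0   0   0   0   0   0   0   0   0   0   0   0   0
  1   0   0   3   3   3   3   3   3   3   3   3   3   3   3
  2   0   0   3   3   3   3   8   8  11  11  11  11  11  11
  3   0   0   3   3   3   3  11  11  14  14  14  14  19  19
  4   0   0   3   3   3   3  11  11  14  14  14  14  19  19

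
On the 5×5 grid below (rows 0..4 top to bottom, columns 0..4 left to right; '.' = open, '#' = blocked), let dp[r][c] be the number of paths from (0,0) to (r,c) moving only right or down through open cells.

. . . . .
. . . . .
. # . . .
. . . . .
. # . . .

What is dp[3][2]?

4

r\c   0   1   2   3   4
  0   1   1   1   1   1
  1   1   2   3   4   5
  2   1   0   3   7  12
  3   1   1   4  11  23
  4   1   0   4  15  38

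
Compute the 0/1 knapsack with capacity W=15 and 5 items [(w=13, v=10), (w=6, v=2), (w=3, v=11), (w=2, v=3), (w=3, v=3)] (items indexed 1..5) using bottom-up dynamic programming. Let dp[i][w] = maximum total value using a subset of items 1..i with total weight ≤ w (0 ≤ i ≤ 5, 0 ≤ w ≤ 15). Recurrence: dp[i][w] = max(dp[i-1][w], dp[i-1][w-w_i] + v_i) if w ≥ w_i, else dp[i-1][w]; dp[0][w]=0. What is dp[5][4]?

11

i\w   0   1   2   3   4   5   6   7   8   9  10  11  12  13  14  15
  0   0   0   0   0   0   0   0   0   0   0   0   0   0   0   0   0
  1   0   0   0   0   0   0   0   0   0   0   0   0   0  10  10  10
  2   0   0   0   0   0   0   2   2   2   2   2   2   2  10  10  10
  3   0   0   0  11  11  11  11  11  11  13  13  13  13  13  13  13
  4   0   0   3  11  11  14  14  14  14  14  14  16  16  16  16  16
  5   0   0   3  11  11  14  14  14  17  17  17  17  17  17  19  19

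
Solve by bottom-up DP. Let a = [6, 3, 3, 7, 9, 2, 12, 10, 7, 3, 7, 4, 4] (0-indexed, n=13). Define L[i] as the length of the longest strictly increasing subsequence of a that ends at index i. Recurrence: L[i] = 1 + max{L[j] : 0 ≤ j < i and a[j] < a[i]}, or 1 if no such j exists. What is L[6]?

   i    0    1    2    3    4    5    6    7    8    9   10   11   12
a[i]    6    3    3    7    9    2   12   10    7    3    7    4    4
L[i]    1    1    1    2    3    1    4    4    2    2    3    3    3

4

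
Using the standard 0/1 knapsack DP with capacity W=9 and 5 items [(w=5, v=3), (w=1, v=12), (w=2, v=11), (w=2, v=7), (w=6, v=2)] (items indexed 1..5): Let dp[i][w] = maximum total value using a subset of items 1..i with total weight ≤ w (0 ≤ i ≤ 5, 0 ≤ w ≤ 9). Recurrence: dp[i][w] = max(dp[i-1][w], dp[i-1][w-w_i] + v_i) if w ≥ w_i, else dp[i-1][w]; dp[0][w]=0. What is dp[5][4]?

i\w   0   1   2   3   4   5   6   7   8   9
  0   0   0   0   0   0   0   0   0   0   0
  1   0   0   0   0   0   3   3   3   3   3
  2   0  12  12  12  12  12  15  15  15  15
  3   0  12  12  23  23  23  23  23  26  26
  4   0  12  12  23  23  30  30  30  30  30
  5   0  12  12  23  23  30  30  30  30  30

23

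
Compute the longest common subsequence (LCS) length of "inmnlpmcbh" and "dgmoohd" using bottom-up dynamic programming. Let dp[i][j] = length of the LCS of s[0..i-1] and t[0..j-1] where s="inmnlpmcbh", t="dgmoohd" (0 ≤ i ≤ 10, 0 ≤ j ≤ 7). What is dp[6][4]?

   ''  d  g  m  o  o  h  d
''  0  0  0  0  0  0  0  0
 i  0  0  0  0  0  0  0  0
 n  0  0  0  0  0  0  0  0
 m  0  0  0  1  1  1  1  1
 n  0  0  0  1  1  1  1  1
 l  0  0  0  1  1  1  1  1
 p  0  0  0  1  1  1  1  1
 m  0  0  0  1  1  1  1  1
 c  0  0  0  1  1  1  1  1
 b  0  0  0  1  1  1  1  1
 h  0  0  0  1  1  1  2  2

1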